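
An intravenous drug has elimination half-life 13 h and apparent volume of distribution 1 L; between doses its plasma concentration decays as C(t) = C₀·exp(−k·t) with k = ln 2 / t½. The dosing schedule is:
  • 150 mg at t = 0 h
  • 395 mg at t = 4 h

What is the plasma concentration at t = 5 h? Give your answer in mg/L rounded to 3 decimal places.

489.388 mg/L

k = ln 2 / 13 = 0.05332 per h
Dose 1 (150 mg at t=0 h): 150·exp(−0.05332·5) = 114.897 mg/L
Dose 2 (395 mg at t=4 h): 395·exp(−0.05332·1) = 374.491 mg/L
C(5) = 114.897 + 374.491 = 489.388 mg/L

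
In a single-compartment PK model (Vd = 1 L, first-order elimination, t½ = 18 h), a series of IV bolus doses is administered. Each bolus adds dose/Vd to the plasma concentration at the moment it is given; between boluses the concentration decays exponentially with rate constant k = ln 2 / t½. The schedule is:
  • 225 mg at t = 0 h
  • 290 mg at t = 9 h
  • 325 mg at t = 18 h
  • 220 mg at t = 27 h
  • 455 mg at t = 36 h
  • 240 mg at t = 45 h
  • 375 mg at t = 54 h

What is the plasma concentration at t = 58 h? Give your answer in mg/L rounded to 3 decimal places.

866.354 mg/L

k = ln 2 / 18 = 0.03851 per h
Dose 1 (225 mg at t=0 h): 225·exp(−0.03851·58) = 24.110 mg/L
Dose 2 (290 mg at t=9 h): 290·exp(−0.03851·49) = 43.947 mg/L
Dose 3 (325 mg at t=18 h): 325·exp(−0.03851·40) = 69.651 mg/L
Dose 4 (220 mg at t=27 h): 220·exp(−0.03851·31) = 66.678 mg/L
Dose 5 (455 mg at t=36 h): 455·exp(−0.03851·22) = 195.023 mg/L
Dose 6 (240 mg at t=45 h): 240·exp(−0.03851·13) = 145.479 mg/L
Dose 7 (375 mg at t=54 h): 375·exp(−0.03851·4) = 321.466 mg/L
C(58) = 24.110 + 43.947 + 69.651 + 66.678 + 195.023 + 145.479 + 321.466 = 866.354 mg/L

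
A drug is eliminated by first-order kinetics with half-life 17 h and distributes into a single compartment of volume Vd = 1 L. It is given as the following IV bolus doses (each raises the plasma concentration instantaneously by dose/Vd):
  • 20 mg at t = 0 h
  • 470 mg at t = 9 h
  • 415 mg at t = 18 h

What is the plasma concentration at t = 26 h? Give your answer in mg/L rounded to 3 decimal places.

541.422 mg/L

k = ln 2 / 17 = 0.04077 per h
Dose 1 (20 mg at t=0 h): 20·exp(−0.04077·26) = 6.928 mg/L
Dose 2 (470 mg at t=9 h): 470·exp(−0.04077·17) = 235.000 mg/L
Dose 3 (415 mg at t=18 h): 415·exp(−0.04077·8) = 299.493 mg/L
C(26) = 6.928 + 235.000 + 299.493 = 541.422 mg/L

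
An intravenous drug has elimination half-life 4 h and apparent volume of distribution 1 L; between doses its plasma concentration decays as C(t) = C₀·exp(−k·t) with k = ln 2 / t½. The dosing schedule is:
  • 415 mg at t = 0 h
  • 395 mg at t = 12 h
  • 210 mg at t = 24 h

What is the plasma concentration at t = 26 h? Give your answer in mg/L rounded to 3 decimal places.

187.991 mg/L

k = ln 2 / 4 = 0.17329 per h
Dose 1 (415 mg at t=0 h): 415·exp(−0.17329·26) = 4.585 mg/L
Dose 2 (395 mg at t=12 h): 395·exp(−0.17329·14) = 34.913 mg/L
Dose 3 (210 mg at t=24 h): 210·exp(−0.17329·2) = 148.492 mg/L
C(26) = 4.585 + 34.913 + 148.492 = 187.991 mg/L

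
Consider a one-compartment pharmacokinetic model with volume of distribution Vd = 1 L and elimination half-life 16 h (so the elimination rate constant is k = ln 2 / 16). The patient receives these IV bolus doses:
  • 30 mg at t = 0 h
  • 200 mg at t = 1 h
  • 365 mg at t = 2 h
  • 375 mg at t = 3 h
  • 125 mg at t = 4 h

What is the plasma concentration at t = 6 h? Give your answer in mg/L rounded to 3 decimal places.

k = ln 2 / 16 = 0.04332 per h
Dose 1 (30 mg at t=0 h): 30·exp(−0.04332·6) = 23.133 mg/L
Dose 2 (200 mg at t=1 h): 200·exp(−0.04332·5) = 161.049 mg/L
Dose 3 (365 mg at t=2 h): 365·exp(−0.04332·4) = 306.927 mg/L
Dose 4 (375 mg at t=3 h): 375·exp(−0.04332·3) = 329.297 mg/L
Dose 5 (125 mg at t=4 h): 125·exp(−0.04332·2) = 114.626 mg/L
C(6) = 23.133 + 161.049 + 306.927 + 329.297 + 114.626 = 935.032 mg/L

935.032 mg/L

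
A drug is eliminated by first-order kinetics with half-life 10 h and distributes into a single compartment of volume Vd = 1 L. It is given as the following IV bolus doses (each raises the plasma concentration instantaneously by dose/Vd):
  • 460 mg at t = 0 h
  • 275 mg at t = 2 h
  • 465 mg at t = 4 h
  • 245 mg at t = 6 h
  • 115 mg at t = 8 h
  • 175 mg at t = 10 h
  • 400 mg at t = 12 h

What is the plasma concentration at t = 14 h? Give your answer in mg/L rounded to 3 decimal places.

1223.941 mg/L

k = ln 2 / 10 = 0.06931 per h
Dose 1 (460 mg at t=0 h): 460·exp(−0.06931·14) = 174.307 mg/L
Dose 2 (275 mg at t=2 h): 275·exp(−0.06931·12) = 119.701 mg/L
Dose 3 (465 mg at t=4 h): 465·exp(−0.06931·10) = 232.500 mg/L
Dose 4 (245 mg at t=6 h): 245·exp(−0.06931·8) = 140.716 mg/L
Dose 5 (115 mg at t=8 h): 115·exp(−0.06931·6) = 75.872 mg/L
Dose 6 (175 mg at t=10 h): 175·exp(−0.06931·4) = 132.625 mg/L
Dose 7 (400 mg at t=12 h): 400·exp(−0.06931·2) = 348.220 mg/L
C(14) = 174.307 + 119.701 + 232.500 + 140.716 + 75.872 + 132.625 + 348.220 = 1223.941 mg/L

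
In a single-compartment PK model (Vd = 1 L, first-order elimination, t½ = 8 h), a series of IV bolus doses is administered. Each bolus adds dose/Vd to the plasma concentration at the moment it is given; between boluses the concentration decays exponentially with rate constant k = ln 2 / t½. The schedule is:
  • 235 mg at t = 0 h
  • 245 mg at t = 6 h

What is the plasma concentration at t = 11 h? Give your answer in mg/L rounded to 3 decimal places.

k = ln 2 / 8 = 0.08664 per h
Dose 1 (235 mg at t=0 h): 235·exp(−0.08664·11) = 90.605 mg/L
Dose 2 (245 mg at t=6 h): 245·exp(−0.08664·5) = 158.863 mg/L
C(11) = 90.605 + 158.863 = 249.468 mg/L

249.468 mg/L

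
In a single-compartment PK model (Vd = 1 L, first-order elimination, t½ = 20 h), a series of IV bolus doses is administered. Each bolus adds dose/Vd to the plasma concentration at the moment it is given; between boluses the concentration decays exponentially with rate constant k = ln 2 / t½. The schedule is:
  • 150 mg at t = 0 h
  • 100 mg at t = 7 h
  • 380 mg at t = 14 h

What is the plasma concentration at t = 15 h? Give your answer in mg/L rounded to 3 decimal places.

532.032 mg/L

k = ln 2 / 20 = 0.03466 per h
Dose 1 (150 mg at t=0 h): 150·exp(−0.03466·15) = 89.191 mg/L
Dose 2 (100 mg at t=7 h): 100·exp(−0.03466·8) = 75.786 mg/L
Dose 3 (380 mg at t=14 h): 380·exp(−0.03466·1) = 367.056 mg/L
C(15) = 89.191 + 75.786 + 367.056 = 532.032 mg/L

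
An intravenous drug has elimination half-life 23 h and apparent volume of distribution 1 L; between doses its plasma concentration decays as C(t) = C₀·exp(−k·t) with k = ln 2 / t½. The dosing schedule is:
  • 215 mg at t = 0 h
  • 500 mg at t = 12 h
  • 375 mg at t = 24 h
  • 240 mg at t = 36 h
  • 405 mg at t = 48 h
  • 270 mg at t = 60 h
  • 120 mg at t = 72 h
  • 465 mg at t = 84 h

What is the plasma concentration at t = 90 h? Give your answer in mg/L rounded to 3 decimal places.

841.767 mg/L

k = ln 2 / 23 = 0.03014 per h
Dose 1 (215 mg at t=0 h): 215·exp(−0.03014·90) = 14.272 mg/L
Dose 2 (500 mg at t=12 h): 500·exp(−0.03014·78) = 47.652 mg/L
Dose 3 (375 mg at t=24 h): 375·exp(−0.03014·66) = 51.310 mg/L
Dose 4 (240 mg at t=36 h): 240·exp(−0.03014·54) = 47.146 mg/L
Dose 5 (405 mg at t=48 h): 405·exp(−0.03014·42) = 114.222 mg/L
Dose 6 (270 mg at t=60 h): 270·exp(−0.03014·30) = 109.324 mg/L
Dose 7 (120 mg at t=72 h): 120·exp(−0.03014·18) = 69.758 mg/L
Dose 8 (465 mg at t=84 h): 465·exp(−0.03014·6) = 388.082 mg/L
C(90) = 14.272 + 47.652 + 51.310 + 47.146 + 114.222 + 109.324 + 69.758 + 388.082 = 841.767 mg/L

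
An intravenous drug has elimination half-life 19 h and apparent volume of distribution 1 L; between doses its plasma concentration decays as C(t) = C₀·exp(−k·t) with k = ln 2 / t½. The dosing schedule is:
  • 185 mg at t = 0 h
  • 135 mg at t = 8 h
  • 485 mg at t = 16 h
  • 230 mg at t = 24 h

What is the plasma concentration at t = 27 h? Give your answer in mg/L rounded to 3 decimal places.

k = ln 2 / 19 = 0.03648 per h
Dose 1 (185 mg at t=0 h): 185·exp(−0.03648·27) = 69.086 mg/L
Dose 2 (135 mg at t=8 h): 135·exp(−0.03648·19) = 67.500 mg/L
Dose 3 (485 mg at t=16 h): 485·exp(−0.03648·11) = 324.684 mg/L
Dose 4 (230 mg at t=24 h): 230·exp(−0.03648·3) = 206.156 mg/L
C(27) = 69.086 + 67.500 + 324.684 + 206.156 = 667.427 mg/L

667.427 mg/L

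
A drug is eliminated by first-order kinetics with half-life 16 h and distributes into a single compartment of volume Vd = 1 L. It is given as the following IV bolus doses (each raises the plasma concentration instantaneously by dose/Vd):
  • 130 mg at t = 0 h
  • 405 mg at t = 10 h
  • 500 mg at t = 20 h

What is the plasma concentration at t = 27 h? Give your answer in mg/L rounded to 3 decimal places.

k = ln 2 / 16 = 0.04332 per h
Dose 1 (130 mg at t=0 h): 130·exp(−0.04332·27) = 40.360 mg/L
Dose 2 (405 mg at t=10 h): 405·exp(−0.04332·17) = 193.915 mg/L
Dose 3 (500 mg at t=20 h): 500·exp(−0.04332·7) = 369.207 mg/L
C(27) = 40.360 + 193.915 + 369.207 = 603.482 mg/L

603.482 mg/L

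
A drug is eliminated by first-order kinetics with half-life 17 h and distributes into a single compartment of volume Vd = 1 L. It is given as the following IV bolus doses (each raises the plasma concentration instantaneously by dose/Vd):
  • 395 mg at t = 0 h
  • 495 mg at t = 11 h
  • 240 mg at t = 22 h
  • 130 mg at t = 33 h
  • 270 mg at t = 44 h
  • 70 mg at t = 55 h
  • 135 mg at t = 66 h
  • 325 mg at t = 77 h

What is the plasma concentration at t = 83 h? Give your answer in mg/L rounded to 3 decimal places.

k = ln 2 / 17 = 0.04077 per h
Dose 1 (395 mg at t=0 h): 395·exp(−0.04077·83) = 13.393 mg/L
Dose 2 (495 mg at t=11 h): 495·exp(−0.04077·72) = 26.282 mg/L
Dose 3 (240 mg at t=22 h): 240·exp(−0.04077·61) = 19.955 mg/L
Dose 4 (130 mg at t=33 h): 130·exp(−0.04077·50) = 16.926 mg/L
Dose 5 (270 mg at t=44 h): 270·exp(−0.04077·39) = 55.051 mg/L
Dose 6 (70 mg at t=55 h): 70·exp(−0.04077·28) = 22.350 mg/L
Dose 7 (135 mg at t=66 h): 135·exp(−0.04077·17) = 67.500 mg/L
Dose 8 (325 mg at t=77 h): 325·exp(−0.04077·6) = 254.471 mg/L
C(83) = 13.393 + 26.282 + 19.955 + 16.926 + 55.051 + 22.350 + 67.500 + 254.471 = 475.927 mg/L

475.927 mg/L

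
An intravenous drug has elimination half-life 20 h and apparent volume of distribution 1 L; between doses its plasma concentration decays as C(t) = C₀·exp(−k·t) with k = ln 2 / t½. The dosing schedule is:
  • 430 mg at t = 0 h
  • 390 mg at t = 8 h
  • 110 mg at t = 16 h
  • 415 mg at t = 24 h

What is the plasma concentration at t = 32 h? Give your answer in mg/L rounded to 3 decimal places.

k = ln 2 / 20 = 0.03466 per h
Dose 1 (430 mg at t=0 h): 430·exp(−0.03466·32) = 141.847 mg/L
Dose 2 (390 mg at t=8 h): 390·exp(−0.03466·24) = 169.757 mg/L
Dose 3 (110 mg at t=16 h): 110·exp(−0.03466·16) = 63.178 mg/L
Dose 4 (415 mg at t=24 h): 415·exp(−0.03466·8) = 314.511 mg/L
C(32) = 141.847 + 169.757 + 63.178 + 314.511 = 689.294 mg/L

689.294 mg/L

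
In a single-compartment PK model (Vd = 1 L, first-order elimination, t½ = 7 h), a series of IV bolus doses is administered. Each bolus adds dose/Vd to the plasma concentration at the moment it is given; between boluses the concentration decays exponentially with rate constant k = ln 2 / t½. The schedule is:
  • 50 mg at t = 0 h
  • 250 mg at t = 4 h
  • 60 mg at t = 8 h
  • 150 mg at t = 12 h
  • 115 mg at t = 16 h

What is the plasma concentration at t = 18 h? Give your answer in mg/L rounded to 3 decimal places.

270.347 mg/L

k = ln 2 / 7 = 0.09902 per h
Dose 1 (50 mg at t=0 h): 50·exp(−0.09902·18) = 8.412 mg/L
Dose 2 (250 mg at t=4 h): 250·exp(−0.09902·14) = 62.500 mg/L
Dose 3 (60 mg at t=8 h): 60·exp(−0.09902·10) = 22.290 mg/L
Dose 4 (150 mg at t=12 h): 150·exp(−0.09902·6) = 82.807 mg/L
Dose 5 (115 mg at t=16 h): 115·exp(−0.09902·2) = 94.339 mg/L
C(18) = 8.412 + 62.500 + 22.290 + 82.807 + 94.339 = 270.347 mg/L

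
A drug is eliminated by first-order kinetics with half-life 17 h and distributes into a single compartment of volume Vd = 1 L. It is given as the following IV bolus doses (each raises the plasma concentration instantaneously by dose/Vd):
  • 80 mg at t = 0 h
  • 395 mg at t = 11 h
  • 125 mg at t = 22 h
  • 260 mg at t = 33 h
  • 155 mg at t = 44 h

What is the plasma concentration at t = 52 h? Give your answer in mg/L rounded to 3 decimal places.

k = ln 2 / 17 = 0.04077 per h
Dose 1 (80 mg at t=0 h): 80·exp(−0.04077·52) = 9.600 mg/L
Dose 2 (395 mg at t=11 h): 395·exp(−0.04077·41) = 74.231 mg/L
Dose 3 (125 mg at t=22 h): 125·exp(−0.04077·30) = 36.786 mg/L
Dose 4 (260 mg at t=33 h): 260·exp(−0.04077·19) = 119.820 mg/L
Dose 5 (155 mg at t=44 h): 155·exp(−0.04077·8) = 111.859 mg/L
C(52) = 9.600 + 74.231 + 36.786 + 119.820 + 111.859 = 352.296 mg/L

352.296 mg/L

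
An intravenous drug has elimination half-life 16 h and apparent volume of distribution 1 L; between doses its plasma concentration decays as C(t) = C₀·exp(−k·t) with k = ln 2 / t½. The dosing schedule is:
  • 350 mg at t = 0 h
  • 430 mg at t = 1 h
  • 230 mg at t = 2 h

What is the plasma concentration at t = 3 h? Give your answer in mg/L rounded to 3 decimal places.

921.905 mg/L

k = ln 2 / 16 = 0.04332 per h
Dose 1 (350 mg at t=0 h): 350·exp(−0.04332·3) = 307.344 mg/L
Dose 2 (430 mg at t=1 h): 430·exp(−0.04332·2) = 394.312 mg/L
Dose 3 (230 mg at t=2 h): 230·exp(−0.04332·1) = 220.249 mg/L
C(3) = 307.344 + 394.312 + 220.249 = 921.905 mg/L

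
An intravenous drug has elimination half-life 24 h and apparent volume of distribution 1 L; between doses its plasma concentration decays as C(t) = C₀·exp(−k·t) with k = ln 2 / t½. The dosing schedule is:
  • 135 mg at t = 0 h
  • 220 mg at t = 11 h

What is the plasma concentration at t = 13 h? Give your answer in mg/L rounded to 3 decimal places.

k = ln 2 / 24 = 0.02888 per h
Dose 1 (135 mg at t=0 h): 135·exp(−0.02888·13) = 92.742 mg/L
Dose 2 (220 mg at t=11 h): 220·exp(−0.02888·2) = 207.652 mg/L
C(13) = 92.742 + 207.652 = 300.394 mg/L

300.394 mg/L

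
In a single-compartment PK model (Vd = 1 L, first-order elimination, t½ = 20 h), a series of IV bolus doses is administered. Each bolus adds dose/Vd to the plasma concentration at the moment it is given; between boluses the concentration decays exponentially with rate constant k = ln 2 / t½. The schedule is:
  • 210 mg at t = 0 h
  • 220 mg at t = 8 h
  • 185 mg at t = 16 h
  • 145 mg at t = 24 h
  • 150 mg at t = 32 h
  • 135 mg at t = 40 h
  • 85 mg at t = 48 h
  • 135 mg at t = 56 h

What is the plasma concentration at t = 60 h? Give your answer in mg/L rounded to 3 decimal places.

442.383 mg/L

k = ln 2 / 20 = 0.03466 per h
Dose 1 (210 mg at t=0 h): 210·exp(−0.03466·60) = 26.250 mg/L
Dose 2 (220 mg at t=8 h): 220·exp(−0.03466·52) = 36.286 mg/L
Dose 3 (185 mg at t=16 h): 185·exp(−0.03466·44) = 40.263 mg/L
Dose 4 (145 mg at t=24 h): 145·exp(−0.03466·36) = 41.640 mg/L
Dose 5 (150 mg at t=32 h): 150·exp(−0.03466·28) = 56.839 mg/L
Dose 6 (135 mg at t=40 h): 135·exp(−0.03466·20) = 67.500 mg/L
Dose 7 (85 mg at t=48 h): 85·exp(−0.03466·12) = 56.079 mg/L
Dose 8 (135 mg at t=56 h): 135·exp(−0.03466·4) = 117.524 mg/L
C(60) = 26.250 + 36.286 + 40.263 + 41.640 + 56.839 + 67.500 + 56.079 + 117.524 = 442.383 mg/L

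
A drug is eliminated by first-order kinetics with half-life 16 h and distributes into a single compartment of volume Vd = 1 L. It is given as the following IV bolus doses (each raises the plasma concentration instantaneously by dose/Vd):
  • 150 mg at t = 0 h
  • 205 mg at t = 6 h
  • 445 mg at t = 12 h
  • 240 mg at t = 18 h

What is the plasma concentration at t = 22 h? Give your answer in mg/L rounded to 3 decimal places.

650.695 mg/L

k = ln 2 / 16 = 0.04332 per h
Dose 1 (150 mg at t=0 h): 150·exp(−0.04332·22) = 57.833 mg/L
Dose 2 (205 mg at t=6 h): 205·exp(−0.04332·16) = 102.500 mg/L
Dose 3 (445 mg at t=12 h): 445·exp(−0.04332·10) = 288.547 mg/L
Dose 4 (240 mg at t=18 h): 240·exp(−0.04332·4) = 201.815 mg/L
C(22) = 57.833 + 102.500 + 288.547 + 201.815 = 650.695 mg/L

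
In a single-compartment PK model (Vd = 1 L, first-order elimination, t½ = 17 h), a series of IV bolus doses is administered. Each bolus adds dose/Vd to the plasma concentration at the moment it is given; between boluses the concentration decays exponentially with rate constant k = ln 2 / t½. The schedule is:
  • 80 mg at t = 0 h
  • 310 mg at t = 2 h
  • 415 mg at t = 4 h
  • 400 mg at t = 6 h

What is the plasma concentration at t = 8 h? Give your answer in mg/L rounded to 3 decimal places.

1021.683 mg/L

k = ln 2 / 17 = 0.04077 per h
Dose 1 (80 mg at t=0 h): 80·exp(−0.04077·8) = 57.734 mg/L
Dose 2 (310 mg at t=2 h): 310·exp(−0.04077·6) = 242.726 mg/L
Dose 3 (415 mg at t=4 h): 415·exp(−0.04077·4) = 352.547 mg/L
Dose 4 (400 mg at t=6 h): 400·exp(−0.04077·2) = 368.676 mg/L
C(8) = 57.734 + 242.726 + 352.547 + 368.676 = 1021.683 mg/L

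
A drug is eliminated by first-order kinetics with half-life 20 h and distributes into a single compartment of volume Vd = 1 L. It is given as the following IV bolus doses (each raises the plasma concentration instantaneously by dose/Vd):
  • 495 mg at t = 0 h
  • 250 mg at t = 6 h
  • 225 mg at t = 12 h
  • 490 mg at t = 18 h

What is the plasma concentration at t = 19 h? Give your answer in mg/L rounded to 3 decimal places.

k = ln 2 / 20 = 0.03466 per h
Dose 1 (495 mg at t=0 h): 495·exp(−0.03466·19) = 256.228 mg/L
Dose 2 (250 mg at t=6 h): 250·exp(−0.03466·13) = 159.320 mg/L
Dose 3 (225 mg at t=12 h): 225·exp(−0.03466·7) = 176.531 mg/L
Dose 4 (490 mg at t=18 h): 490·exp(−0.03466·1) = 473.309 mg/L
C(19) = 256.228 + 159.320 + 176.531 + 473.309 = 1065.388 mg/L

1065.388 mg/L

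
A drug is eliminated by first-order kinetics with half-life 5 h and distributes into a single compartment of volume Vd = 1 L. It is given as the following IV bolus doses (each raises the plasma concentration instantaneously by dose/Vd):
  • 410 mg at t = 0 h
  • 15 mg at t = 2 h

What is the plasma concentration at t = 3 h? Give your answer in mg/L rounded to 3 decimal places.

283.557 mg/L

k = ln 2 / 5 = 0.13863 per h
Dose 1 (410 mg at t=0 h): 410·exp(−0.13863·3) = 270.499 mg/L
Dose 2 (15 mg at t=2 h): 15·exp(−0.13863·1) = 13.058 mg/L
C(3) = 270.499 + 13.058 = 283.557 mg/L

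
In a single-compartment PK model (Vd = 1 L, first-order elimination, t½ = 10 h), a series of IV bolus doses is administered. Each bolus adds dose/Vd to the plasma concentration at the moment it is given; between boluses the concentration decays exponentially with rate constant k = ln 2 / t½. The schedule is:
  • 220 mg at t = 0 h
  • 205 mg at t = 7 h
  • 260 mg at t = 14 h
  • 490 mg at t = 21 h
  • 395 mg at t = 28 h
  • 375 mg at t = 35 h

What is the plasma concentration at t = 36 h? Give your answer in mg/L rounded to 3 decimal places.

852.190 mg/L

k = ln 2 / 10 = 0.06931 per h
Dose 1 (220 mg at t=0 h): 220·exp(−0.06931·36) = 18.143 mg/L
Dose 2 (205 mg at t=7 h): 205·exp(−0.06931·29) = 27.464 mg/L
Dose 3 (260 mg at t=14 h): 260·exp(−0.06931·22) = 56.586 mg/L
Dose 4 (490 mg at t=21 h): 490·exp(−0.06931·15) = 173.241 mg/L
Dose 5 (395 mg at t=28 h): 395·exp(−0.06931·8) = 226.868 mg/L
Dose 6 (375 mg at t=35 h): 375·exp(−0.06931·1) = 349.887 mg/L
C(36) = 18.143 + 27.464 + 56.586 + 173.241 + 226.868 + 349.887 = 852.190 mg/L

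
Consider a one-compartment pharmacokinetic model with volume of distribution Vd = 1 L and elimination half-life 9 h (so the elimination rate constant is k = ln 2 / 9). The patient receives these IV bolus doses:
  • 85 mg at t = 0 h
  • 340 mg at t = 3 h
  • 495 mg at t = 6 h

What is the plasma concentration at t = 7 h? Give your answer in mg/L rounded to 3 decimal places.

k = ln 2 / 9 = 0.07702 per h
Dose 1 (85 mg at t=0 h): 85·exp(−0.07702·7) = 49.577 mg/L
Dose 2 (340 mg at t=3 h): 340·exp(−0.07702·4) = 249.855 mg/L
Dose 3 (495 mg at t=6 h): 495·exp(−0.07702·1) = 458.308 mg/L
C(7) = 49.577 + 249.855 + 458.308 = 757.740 mg/L

757.740 mg/L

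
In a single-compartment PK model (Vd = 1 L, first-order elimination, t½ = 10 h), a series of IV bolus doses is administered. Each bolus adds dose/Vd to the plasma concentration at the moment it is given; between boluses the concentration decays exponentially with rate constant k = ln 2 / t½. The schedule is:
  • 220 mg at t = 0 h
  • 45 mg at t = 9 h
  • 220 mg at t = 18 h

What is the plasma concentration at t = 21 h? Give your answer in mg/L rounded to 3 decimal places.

249.600 mg/L

k = ln 2 / 10 = 0.06931 per h
Dose 1 (220 mg at t=0 h): 220·exp(−0.06931·21) = 51.317 mg/L
Dose 2 (45 mg at t=9 h): 45·exp(−0.06931·12) = 19.587 mg/L
Dose 3 (220 mg at t=18 h): 220·exp(−0.06931·3) = 178.696 mg/L
C(21) = 51.317 + 19.587 + 178.696 = 249.600 mg/L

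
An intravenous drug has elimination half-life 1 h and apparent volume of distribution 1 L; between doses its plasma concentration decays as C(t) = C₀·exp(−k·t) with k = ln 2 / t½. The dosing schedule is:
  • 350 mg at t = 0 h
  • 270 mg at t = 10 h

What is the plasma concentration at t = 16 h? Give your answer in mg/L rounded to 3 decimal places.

k = ln 2 / 1 = 0.69315 per h
Dose 1 (350 mg at t=0 h): 350·exp(−0.69315·16) = 0.005 mg/L
Dose 2 (270 mg at t=10 h): 270·exp(−0.69315·6) = 4.219 mg/L
C(16) = 0.005 + 4.219 = 4.224 mg/L

4.224 mg/L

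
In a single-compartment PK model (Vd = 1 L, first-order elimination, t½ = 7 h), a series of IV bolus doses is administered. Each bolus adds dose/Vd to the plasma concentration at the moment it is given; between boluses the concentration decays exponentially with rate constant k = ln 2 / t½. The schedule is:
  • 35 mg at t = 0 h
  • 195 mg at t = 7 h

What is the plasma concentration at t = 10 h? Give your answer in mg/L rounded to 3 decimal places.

157.887 mg/L

k = ln 2 / 7 = 0.09902 per h
Dose 1 (35 mg at t=0 h): 35·exp(−0.09902·10) = 13.002 mg/L
Dose 2 (195 mg at t=7 h): 195·exp(−0.09902·3) = 144.884 mg/L
C(10) = 13.002 + 144.884 = 157.887 mg/L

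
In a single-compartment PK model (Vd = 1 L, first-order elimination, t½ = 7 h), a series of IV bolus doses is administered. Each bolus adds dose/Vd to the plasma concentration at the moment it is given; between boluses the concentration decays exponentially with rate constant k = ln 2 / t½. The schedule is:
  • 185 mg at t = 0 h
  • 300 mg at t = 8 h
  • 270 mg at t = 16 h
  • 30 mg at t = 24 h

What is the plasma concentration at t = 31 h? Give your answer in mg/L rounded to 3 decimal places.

115.490 mg/L

k = ln 2 / 7 = 0.09902 per h
Dose 1 (185 mg at t=0 h): 185·exp(−0.09902·31) = 8.591 mg/L
Dose 2 (300 mg at t=8 h): 300·exp(−0.09902·23) = 30.763 mg/L
Dose 3 (270 mg at t=16 h): 270·exp(−0.09902·15) = 61.136 mg/L
Dose 4 (30 mg at t=24 h): 30·exp(−0.09902·7) = 15.000 mg/L
C(31) = 8.591 + 30.763 + 61.136 + 15.000 = 115.490 mg/L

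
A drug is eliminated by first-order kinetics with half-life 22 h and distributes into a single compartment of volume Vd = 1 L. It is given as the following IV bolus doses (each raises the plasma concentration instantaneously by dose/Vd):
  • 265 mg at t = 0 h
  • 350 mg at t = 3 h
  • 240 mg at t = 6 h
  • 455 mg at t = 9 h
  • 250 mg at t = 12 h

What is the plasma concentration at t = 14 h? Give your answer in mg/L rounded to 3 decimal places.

1227.915 mg/L

k = ln 2 / 22 = 0.03151 per h
Dose 1 (265 mg at t=0 h): 265·exp(−0.03151·14) = 170.483 mg/L
Dose 2 (350 mg at t=3 h): 350·exp(−0.03151·11) = 247.487 mg/L
Dose 3 (240 mg at t=6 h): 240·exp(−0.03151·8) = 186.529 mg/L
Dose 4 (455 mg at t=9 h): 455·exp(−0.03151·5) = 388.683 mg/L
Dose 5 (250 mg at t=12 h): 250·exp(−0.03151·2) = 234.733 mg/L
C(14) = 170.483 + 247.487 + 186.529 + 388.683 + 234.733 = 1227.915 mg/L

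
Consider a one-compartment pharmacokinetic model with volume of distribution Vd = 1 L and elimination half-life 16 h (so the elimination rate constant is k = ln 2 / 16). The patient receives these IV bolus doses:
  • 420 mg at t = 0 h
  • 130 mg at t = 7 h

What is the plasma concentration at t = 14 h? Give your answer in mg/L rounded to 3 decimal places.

325.000 mg/L

k = ln 2 / 16 = 0.04332 per h
Dose 1 (420 mg at t=0 h): 420·exp(−0.04332·14) = 229.007 mg/L
Dose 2 (130 mg at t=7 h): 130·exp(−0.04332·7) = 95.994 mg/L
C(14) = 229.007 + 95.994 = 325.000 mg/L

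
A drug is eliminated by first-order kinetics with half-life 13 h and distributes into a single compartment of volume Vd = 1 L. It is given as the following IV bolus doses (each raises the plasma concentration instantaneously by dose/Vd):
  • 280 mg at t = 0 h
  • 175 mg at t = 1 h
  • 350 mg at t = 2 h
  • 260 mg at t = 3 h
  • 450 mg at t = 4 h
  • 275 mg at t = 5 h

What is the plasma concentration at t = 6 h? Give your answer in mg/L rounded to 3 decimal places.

k = ln 2 / 13 = 0.05332 per h
Dose 1 (280 mg at t=0 h): 280·exp(−0.05332·6) = 203.339 mg/L
Dose 2 (175 mg at t=1 h): 175·exp(−0.05332·5) = 134.047 mg/L
Dose 3 (350 mg at t=2 h): 350·exp(−0.05332·4) = 282.777 mg/L
Dose 4 (260 mg at t=3 h): 260·exp(−0.05332·3) = 221.567 mg/L
Dose 5 (450 mg at t=4 h): 450·exp(−0.05332·2) = 404.483 mg/L
Dose 6 (275 mg at t=5 h): 275·exp(−0.05332·1) = 260.721 mg/L
C(6) = 203.339 + 134.047 + 282.777 + 221.567 + 404.483 + 260.721 = 1506.934 mg/L

1506.934 mg/L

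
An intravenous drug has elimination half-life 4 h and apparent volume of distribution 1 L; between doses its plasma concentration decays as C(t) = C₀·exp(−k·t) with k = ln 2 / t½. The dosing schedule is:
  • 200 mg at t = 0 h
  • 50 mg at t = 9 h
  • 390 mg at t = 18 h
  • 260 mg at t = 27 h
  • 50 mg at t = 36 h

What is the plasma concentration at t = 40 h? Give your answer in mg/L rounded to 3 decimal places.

k = ln 2 / 4 = 0.17329 per h
Dose 1 (200 mg at t=0 h): 200·exp(−0.17329·40) = 0.195 mg/L
Dose 2 (50 mg at t=9 h): 50·exp(−0.17329·31) = 0.232 mg/L
Dose 3 (390 mg at t=18 h): 390·exp(−0.17329·22) = 8.618 mg/L
Dose 4 (260 mg at t=27 h): 260·exp(−0.17329·13) = 27.329 mg/L
Dose 5 (50 mg at t=36 h): 50·exp(−0.17329·4) = 25.000 mg/L
C(40) = 0.195 + 0.232 + 8.618 + 27.329 + 25.000 = 61.375 mg/L

61.375 mg/L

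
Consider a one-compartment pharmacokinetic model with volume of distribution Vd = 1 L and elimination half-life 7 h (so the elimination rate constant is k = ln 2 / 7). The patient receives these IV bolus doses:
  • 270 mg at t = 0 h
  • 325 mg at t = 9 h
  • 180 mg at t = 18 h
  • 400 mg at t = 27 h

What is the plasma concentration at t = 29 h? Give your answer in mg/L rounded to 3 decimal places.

k = ln 2 / 7 = 0.09902 per h
Dose 1 (270 mg at t=0 h): 270·exp(−0.09902·29) = 15.284 mg/L
Dose 2 (325 mg at t=9 h): 325·exp(−0.09902·20) = 44.854 mg/L
Dose 3 (180 mg at t=18 h): 180·exp(−0.09902·11) = 60.566 mg/L
Dose 4 (400 mg at t=27 h): 400·exp(−0.09902·2) = 328.134 mg/L
C(29) = 15.284 + 44.854 + 60.566 + 328.134 = 448.837 mg/L

448.837 mg/L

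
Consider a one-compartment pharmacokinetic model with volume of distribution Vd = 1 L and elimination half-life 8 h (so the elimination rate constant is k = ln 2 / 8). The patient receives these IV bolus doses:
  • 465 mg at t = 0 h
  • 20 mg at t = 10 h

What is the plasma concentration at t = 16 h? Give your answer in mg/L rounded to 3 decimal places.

128.142 mg/L

k = ln 2 / 8 = 0.08664 per h
Dose 1 (465 mg at t=0 h): 465·exp(−0.08664·16) = 116.250 mg/L
Dose 2 (20 mg at t=10 h): 20·exp(−0.08664·6) = 11.892 mg/L
C(16) = 116.250 + 11.892 = 128.142 mg/L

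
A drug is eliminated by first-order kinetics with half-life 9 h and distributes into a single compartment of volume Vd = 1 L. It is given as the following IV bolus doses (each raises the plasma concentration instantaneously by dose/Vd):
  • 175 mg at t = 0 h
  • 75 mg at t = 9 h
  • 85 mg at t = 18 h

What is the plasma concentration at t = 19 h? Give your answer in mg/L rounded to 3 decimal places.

k = ln 2 / 9 = 0.07702 per h
Dose 1 (175 mg at t=0 h): 175·exp(−0.07702·19) = 40.507 mg/L
Dose 2 (75 mg at t=9 h): 75·exp(−0.07702·10) = 34.720 mg/L
Dose 3 (85 mg at t=18 h): 85·exp(−0.07702·1) = 78.699 mg/L
C(19) = 40.507 + 34.720 + 78.699 = 153.927 mg/L

153.927 mg/L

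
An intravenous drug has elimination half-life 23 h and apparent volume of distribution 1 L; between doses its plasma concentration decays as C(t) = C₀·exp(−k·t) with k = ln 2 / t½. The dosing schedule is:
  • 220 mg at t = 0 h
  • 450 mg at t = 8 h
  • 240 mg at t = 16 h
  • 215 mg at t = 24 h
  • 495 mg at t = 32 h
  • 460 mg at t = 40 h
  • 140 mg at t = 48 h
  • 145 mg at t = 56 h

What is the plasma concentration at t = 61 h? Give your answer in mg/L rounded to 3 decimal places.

928.620 mg/L

k = ln 2 / 23 = 0.03014 per h
Dose 1 (220 mg at t=0 h): 220·exp(−0.03014·61) = 34.998 mg/L
Dose 2 (450 mg at t=8 h): 450·exp(−0.03014·53) = 91.103 mg/L
Dose 3 (240 mg at t=16 h): 240·exp(−0.03014·45) = 61.836 mg/L
Dose 4 (215 mg at t=24 h): 215·exp(−0.03014·37) = 70.497 mg/L
Dose 5 (495 mg at t=32 h): 495·exp(−0.03014·29) = 206.560 mg/L
Dose 6 (460 mg at t=40 h): 460·exp(−0.03014·21) = 244.289 mg/L
Dose 7 (140 mg at t=48 h): 140·exp(−0.03014·13) = 94.619 mg/L
Dose 8 (145 mg at t=56 h): 145·exp(−0.03014·5) = 124.717 mg/L
C(61) = 34.998 + 91.103 + 61.836 + 70.497 + 206.560 + 244.289 + 94.619 + 124.717 = 928.620 mg/L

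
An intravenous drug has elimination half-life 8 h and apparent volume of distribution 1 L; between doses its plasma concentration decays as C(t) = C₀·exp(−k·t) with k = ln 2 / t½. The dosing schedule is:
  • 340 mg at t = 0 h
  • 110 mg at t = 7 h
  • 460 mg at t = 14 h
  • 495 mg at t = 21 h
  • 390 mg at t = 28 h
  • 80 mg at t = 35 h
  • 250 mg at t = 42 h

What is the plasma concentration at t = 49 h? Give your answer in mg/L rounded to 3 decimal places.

297.002 mg/L

k = ln 2 / 8 = 0.08664 per h
Dose 1 (340 mg at t=0 h): 340·exp(−0.08664·49) = 4.872 mg/L
Dose 2 (110 mg at t=7 h): 110·exp(−0.08664·42) = 2.891 mg/L
Dose 3 (460 mg at t=14 h): 460·exp(−0.08664·35) = 22.169 mg/L
Dose 4 (495 mg at t=21 h): 495·exp(−0.08664·28) = 43.752 mg/L
Dose 5 (390 mg at t=28 h): 390·exp(−0.08664·21) = 63.221 mg/L
Dose 6 (80 mg at t=35 h): 80·exp(−0.08664·14) = 23.784 mg/L
Dose 7 (250 mg at t=42 h): 250·exp(−0.08664·7) = 136.313 mg/L
C(49) = 4.872 + 2.891 + 22.169 + 43.752 + 63.221 + 23.784 + 136.313 = 297.002 mg/L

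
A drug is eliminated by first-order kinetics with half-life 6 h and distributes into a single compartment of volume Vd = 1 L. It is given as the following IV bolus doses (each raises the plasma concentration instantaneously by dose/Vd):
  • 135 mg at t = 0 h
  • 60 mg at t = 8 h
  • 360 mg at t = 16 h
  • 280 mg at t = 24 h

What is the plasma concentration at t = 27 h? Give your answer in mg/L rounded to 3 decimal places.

311.659 mg/L

k = ln 2 / 6 = 0.11552 per h
Dose 1 (135 mg at t=0 h): 135·exp(−0.11552·27) = 5.966 mg/L
Dose 2 (60 mg at t=8 h): 60·exp(−0.11552·19) = 6.682 mg/L
Dose 3 (360 mg at t=16 h): 360·exp(−0.11552·11) = 101.022 mg/L
Dose 4 (280 mg at t=24 h): 280·exp(−0.11552·3) = 197.990 mg/L
C(27) = 5.966 + 6.682 + 101.022 + 197.990 = 311.659 mg/L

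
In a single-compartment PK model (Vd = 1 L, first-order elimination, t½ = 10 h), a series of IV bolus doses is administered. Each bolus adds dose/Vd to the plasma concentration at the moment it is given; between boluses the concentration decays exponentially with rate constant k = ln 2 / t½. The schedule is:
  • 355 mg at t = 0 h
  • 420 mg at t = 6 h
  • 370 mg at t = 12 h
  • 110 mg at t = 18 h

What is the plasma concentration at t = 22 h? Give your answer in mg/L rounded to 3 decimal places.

k = ln 2 / 10 = 0.06931 per h
Dose 1 (355 mg at t=0 h): 355·exp(−0.06931·22) = 77.261 mg/L
Dose 2 (420 mg at t=6 h): 420·exp(−0.06931·16) = 138.548 mg/L
Dose 3 (370 mg at t=12 h): 370·exp(−0.06931·10) = 185.000 mg/L
Dose 4 (110 mg at t=18 h): 110·exp(−0.06931·4) = 83.364 mg/L
C(22) = 77.261 + 138.548 + 185.000 + 83.364 = 484.174 mg/L

484.174 mg/L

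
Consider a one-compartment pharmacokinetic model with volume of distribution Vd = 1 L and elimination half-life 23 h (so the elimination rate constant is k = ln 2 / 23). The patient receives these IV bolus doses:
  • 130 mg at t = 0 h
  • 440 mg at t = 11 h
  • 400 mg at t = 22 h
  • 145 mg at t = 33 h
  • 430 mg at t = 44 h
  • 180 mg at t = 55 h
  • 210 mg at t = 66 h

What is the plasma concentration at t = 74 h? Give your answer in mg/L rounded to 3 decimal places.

k = ln 2 / 23 = 0.03014 per h
Dose 1 (130 mg at t=0 h): 130·exp(−0.03014·74) = 13.977 mg/L
Dose 2 (440 mg at t=11 h): 440·exp(−0.03014·63) = 65.901 mg/L
Dose 3 (400 mg at t=22 h): 400·exp(−0.03014·52) = 83.458 mg/L
Dose 4 (145 mg at t=33 h): 145·exp(−0.03014·41) = 42.145 mg/L
Dose 5 (430 mg at t=44 h): 430·exp(−0.03014·30) = 174.109 mg/L
Dose 6 (180 mg at t=55 h): 180·exp(−0.03014·19) = 101.530 mg/L
Dose 7 (210 mg at t=66 h): 210·exp(−0.03014·8) = 165.011 mg/L
C(74) = 13.977 + 65.901 + 83.458 + 42.145 + 174.109 + 101.530 + 165.011 = 646.132 mg/L

646.132 mg/L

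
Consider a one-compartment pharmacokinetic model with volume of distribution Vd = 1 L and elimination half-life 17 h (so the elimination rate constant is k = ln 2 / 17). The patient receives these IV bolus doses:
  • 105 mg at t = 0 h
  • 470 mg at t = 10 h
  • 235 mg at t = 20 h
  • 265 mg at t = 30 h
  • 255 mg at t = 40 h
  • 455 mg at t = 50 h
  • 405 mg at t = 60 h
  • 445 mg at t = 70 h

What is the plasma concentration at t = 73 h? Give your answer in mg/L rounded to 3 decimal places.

k = ln 2 / 17 = 0.04077 per h
Dose 1 (105 mg at t=0 h): 105·exp(−0.04077·73) = 5.352 mg/L
Dose 2 (470 mg at t=10 h): 470·exp(−0.04077·63) = 36.018 mg/L
Dose 3 (235 mg at t=20 h): 235·exp(−0.04077·53) = 27.075 mg/L
Dose 4 (265 mg at t=30 h): 265·exp(−0.04077·43) = 45.900 mg/L
Dose 5 (255 mg at t=40 h): 255·exp(−0.04077·33) = 66.403 mg/L
Dose 6 (455 mg at t=50 h): 455·exp(−0.04077·23) = 178.129 mg/L
Dose 7 (405 mg at t=60 h): 405·exp(−0.04077·13) = 238.372 mg/L
Dose 8 (445 mg at t=70 h): 445·exp(−0.04077·3) = 393.765 mg/L
C(73) = 5.352 + 36.018 + 27.075 + 45.900 + 66.403 + 178.129 + 238.372 + 393.765 = 991.015 mg/L

991.015 mg/L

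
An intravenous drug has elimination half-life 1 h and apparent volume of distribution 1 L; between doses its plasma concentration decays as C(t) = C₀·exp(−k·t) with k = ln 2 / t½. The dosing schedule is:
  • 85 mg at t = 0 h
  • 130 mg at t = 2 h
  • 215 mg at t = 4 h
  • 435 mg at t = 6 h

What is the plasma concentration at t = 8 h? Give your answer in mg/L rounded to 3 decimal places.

124.551 mg/L

k = ln 2 / 1 = 0.69315 per h
Dose 1 (85 mg at t=0 h): 85·exp(−0.69315·8) = 0.332 mg/L
Dose 2 (130 mg at t=2 h): 130·exp(−0.69315·6) = 2.031 mg/L
Dose 3 (215 mg at t=4 h): 215·exp(−0.69315·4) = 13.438 mg/L
Dose 4 (435 mg at t=6 h): 435·exp(−0.69315·2) = 108.750 mg/L
C(8) = 0.332 + 2.031 + 13.438 + 108.750 = 124.551 mg/L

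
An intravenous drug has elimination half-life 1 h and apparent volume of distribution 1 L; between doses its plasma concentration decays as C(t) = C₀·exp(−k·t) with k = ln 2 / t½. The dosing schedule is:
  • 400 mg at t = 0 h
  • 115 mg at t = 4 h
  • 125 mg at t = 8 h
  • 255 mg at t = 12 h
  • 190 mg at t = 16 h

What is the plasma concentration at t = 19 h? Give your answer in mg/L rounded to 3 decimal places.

k = ln 2 / 1 = 0.69315 per h
Dose 1 (400 mg at t=0 h): 400·exp(−0.69315·19) = 0.001 mg/L
Dose 2 (115 mg at t=4 h): 115·exp(−0.69315·15) = 0.004 mg/L
Dose 3 (125 mg at t=8 h): 125·exp(−0.69315·11) = 0.061 mg/L
Dose 4 (255 mg at t=12 h): 255·exp(−0.69315·7) = 1.992 mg/L
Dose 5 (190 mg at t=16 h): 190·exp(−0.69315·3) = 23.750 mg/L
C(19) = 0.001 + 0.004 + 0.061 + 1.992 + 23.750 = 25.807 mg/L

25.807 mg/L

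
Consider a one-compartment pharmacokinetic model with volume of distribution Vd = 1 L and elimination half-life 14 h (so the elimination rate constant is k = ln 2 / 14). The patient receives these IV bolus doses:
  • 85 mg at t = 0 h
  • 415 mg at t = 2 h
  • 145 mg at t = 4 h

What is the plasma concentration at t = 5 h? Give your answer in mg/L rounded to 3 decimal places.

k = ln 2 / 14 = 0.04951 per h
Dose 1 (85 mg at t=0 h): 85·exp(−0.04951·5) = 66.360 mg/L
Dose 2 (415 mg at t=2 h): 415·exp(−0.04951·3) = 357.719 mg/L
Dose 3 (145 mg at t=4 h): 145·exp(−0.04951·1) = 137.996 mg/L
C(5) = 66.360 + 357.719 + 137.996 = 562.075 mg/L

562.075 mg/L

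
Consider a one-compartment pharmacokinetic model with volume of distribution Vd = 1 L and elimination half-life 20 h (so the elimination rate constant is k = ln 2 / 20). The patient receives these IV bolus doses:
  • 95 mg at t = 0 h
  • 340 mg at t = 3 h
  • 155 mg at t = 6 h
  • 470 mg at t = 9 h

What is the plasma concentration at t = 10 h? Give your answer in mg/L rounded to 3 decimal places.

k = ln 2 / 20 = 0.03466 per h
Dose 1 (95 mg at t=0 h): 95·exp(−0.03466·10) = 67.175 mg/L
Dose 2 (340 mg at t=3 h): 340·exp(−0.03466·7) = 266.759 mg/L
Dose 3 (155 mg at t=6 h): 155·exp(−0.03466·4) = 134.935 mg/L
Dose 4 (470 mg at t=9 h): 470·exp(−0.03466·1) = 453.990 mg/L
C(10) = 67.175 + 266.759 + 134.935 + 453.990 = 922.859 mg/L

922.859 mg/L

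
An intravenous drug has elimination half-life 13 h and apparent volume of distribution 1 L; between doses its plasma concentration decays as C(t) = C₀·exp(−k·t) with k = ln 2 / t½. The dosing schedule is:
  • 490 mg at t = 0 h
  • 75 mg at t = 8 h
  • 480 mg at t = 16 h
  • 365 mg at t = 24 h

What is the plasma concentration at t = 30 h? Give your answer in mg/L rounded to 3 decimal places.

614.785 mg/L

k = ln 2 / 13 = 0.05332 per h
Dose 1 (490 mg at t=0 h): 490·exp(−0.05332·30) = 98.972 mg/L
Dose 2 (75 mg at t=8 h): 75·exp(−0.05332·22) = 23.207 mg/L
Dose 3 (480 mg at t=16 h): 480·exp(−0.05332·14) = 227.539 mg/L
Dose 4 (365 mg at t=24 h): 365·exp(−0.05332·6) = 265.067 mg/L
C(30) = 98.972 + 23.207 + 227.539 + 265.067 = 614.785 mg/L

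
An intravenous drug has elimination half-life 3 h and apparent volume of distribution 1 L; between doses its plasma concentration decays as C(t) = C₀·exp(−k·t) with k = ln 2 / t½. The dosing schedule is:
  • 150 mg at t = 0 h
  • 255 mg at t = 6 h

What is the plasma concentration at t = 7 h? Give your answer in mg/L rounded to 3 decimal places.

232.157 mg/L

k = ln 2 / 3 = 0.23105 per h
Dose 1 (150 mg at t=0 h): 150·exp(−0.23105·7) = 29.764 mg/L
Dose 2 (255 mg at t=6 h): 255·exp(−0.23105·1) = 202.394 mg/L
C(7) = 29.764 + 202.394 = 232.157 mg/L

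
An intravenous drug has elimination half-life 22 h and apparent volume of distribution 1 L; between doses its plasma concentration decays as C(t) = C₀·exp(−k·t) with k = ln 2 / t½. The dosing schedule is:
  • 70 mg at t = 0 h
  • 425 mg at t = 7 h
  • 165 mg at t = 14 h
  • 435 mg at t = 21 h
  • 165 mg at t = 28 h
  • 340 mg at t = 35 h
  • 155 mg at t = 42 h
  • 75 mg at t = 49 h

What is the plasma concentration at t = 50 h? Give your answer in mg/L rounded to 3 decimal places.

839.253 mg/L

k = ln 2 / 22 = 0.03151 per h
Dose 1 (70 mg at t=0 h): 70·exp(−0.03151·50) = 14.486 mg/L
Dose 2 (425 mg at t=7 h): 425·exp(−0.03151·43) = 109.651 mg/L
Dose 3 (165 mg at t=14 h): 165·exp(−0.03151·36) = 53.075 mg/L
Dose 4 (435 mg at t=21 h): 435·exp(−0.03151·29) = 174.452 mg/L
Dose 5 (165 mg at t=28 h): 165·exp(−0.03151·22) = 82.500 mg/L
Dose 6 (340 mg at t=35 h): 340·exp(−0.03151·15) = 211.949 mg/L
Dose 7 (155 mg at t=42 h): 155·exp(−0.03151·8) = 120.466 mg/L
Dose 8 (75 mg at t=49 h): 75·exp(−0.03151·1) = 72.674 mg/L
C(50) = 14.486 + 109.651 + 53.075 + 174.452 + 82.500 + 211.949 + 120.466 + 72.674 = 839.253 mg/L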